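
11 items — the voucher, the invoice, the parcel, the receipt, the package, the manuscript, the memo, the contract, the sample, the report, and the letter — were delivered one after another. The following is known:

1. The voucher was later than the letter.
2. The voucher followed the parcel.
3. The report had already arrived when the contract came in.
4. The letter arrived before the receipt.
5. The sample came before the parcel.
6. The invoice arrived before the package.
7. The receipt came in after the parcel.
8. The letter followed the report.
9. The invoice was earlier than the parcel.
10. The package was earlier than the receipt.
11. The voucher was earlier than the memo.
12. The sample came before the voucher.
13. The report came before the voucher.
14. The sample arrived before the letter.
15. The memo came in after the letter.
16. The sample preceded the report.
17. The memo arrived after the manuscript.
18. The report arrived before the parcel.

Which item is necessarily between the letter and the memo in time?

Tracing the constraints gives the letter → the voucher → the memo, so the voucher sits after the letter and before the memo.
No other item is forced both after the letter and before the memo.

the voucher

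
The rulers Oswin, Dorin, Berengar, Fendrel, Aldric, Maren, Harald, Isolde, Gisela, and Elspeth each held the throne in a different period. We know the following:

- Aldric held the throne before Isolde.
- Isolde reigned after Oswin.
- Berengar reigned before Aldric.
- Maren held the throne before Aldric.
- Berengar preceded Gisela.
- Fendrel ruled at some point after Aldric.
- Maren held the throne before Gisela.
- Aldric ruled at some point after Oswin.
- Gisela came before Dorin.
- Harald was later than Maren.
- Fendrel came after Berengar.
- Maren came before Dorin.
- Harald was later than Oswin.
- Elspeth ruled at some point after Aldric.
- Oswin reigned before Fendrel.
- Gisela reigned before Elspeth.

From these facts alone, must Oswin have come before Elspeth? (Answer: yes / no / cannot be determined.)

yes

Chain the constraints: Oswin → Aldric → Elspeth. Each link is directly stated, so Oswin comes before Elspeth.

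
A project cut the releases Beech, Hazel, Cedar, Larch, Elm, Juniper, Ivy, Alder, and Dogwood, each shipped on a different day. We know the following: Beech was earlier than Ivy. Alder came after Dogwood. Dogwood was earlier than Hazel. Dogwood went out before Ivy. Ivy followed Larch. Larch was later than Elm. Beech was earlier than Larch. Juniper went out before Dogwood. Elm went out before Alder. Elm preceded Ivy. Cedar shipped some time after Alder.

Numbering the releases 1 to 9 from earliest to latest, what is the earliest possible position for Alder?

4

Dogwood, Elm, and Juniper must all come before Alder — 3 forced predecessors.
Nothing else is forced ahead of Alder, so its earliest slot is position 3 + 1 = 4.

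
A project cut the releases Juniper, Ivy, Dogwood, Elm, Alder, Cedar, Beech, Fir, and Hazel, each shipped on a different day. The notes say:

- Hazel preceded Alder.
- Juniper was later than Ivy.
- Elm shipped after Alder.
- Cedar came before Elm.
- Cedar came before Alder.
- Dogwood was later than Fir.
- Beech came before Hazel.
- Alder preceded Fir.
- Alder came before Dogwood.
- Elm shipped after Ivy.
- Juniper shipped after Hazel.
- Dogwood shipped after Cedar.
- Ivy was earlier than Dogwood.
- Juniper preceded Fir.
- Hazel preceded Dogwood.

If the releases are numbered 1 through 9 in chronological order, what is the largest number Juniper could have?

Juniper must come before Dogwood and Fir — 2 releases forced after it.
Everything else can be placed before Juniper in some valid order, so Juniper can sit as late as position 9 − 2 = 7.

7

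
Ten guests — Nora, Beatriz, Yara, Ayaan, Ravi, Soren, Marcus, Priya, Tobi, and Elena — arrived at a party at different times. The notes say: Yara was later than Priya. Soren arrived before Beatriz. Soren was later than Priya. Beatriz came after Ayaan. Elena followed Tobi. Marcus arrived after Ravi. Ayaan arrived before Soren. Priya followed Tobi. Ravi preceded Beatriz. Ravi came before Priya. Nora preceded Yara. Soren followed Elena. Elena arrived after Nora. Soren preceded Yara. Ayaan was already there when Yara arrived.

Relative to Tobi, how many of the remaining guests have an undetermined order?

Forced after Tobi: Beatriz, Elena, Priya, Soren, and Yara.
That leaves Ayaan, Marcus, Nora, and Ravi with no forced order relative to Tobi — 4.

4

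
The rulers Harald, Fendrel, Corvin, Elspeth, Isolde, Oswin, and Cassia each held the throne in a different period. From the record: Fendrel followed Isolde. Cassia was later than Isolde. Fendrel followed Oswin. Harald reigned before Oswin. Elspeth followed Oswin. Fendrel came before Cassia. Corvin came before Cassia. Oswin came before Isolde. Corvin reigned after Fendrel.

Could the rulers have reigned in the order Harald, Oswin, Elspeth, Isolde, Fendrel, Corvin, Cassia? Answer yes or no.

yes

Check each stated constraint against the proposed order — e.g. Isolde is ahead of Cassia; Oswin is ahead of Fendrel. Every pair is in the required order; nothing is violated.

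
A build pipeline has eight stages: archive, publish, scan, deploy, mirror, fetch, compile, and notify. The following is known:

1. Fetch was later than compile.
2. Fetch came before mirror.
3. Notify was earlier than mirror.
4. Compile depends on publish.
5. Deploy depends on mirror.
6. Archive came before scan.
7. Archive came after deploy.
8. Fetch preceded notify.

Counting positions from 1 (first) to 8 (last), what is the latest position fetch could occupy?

3

Fetch must come before archive, deploy, mirror, notify, and scan — 5 stages forced after it.
Everything else can be placed before fetch in some valid order, so fetch can sit as late as position 8 − 5 = 3.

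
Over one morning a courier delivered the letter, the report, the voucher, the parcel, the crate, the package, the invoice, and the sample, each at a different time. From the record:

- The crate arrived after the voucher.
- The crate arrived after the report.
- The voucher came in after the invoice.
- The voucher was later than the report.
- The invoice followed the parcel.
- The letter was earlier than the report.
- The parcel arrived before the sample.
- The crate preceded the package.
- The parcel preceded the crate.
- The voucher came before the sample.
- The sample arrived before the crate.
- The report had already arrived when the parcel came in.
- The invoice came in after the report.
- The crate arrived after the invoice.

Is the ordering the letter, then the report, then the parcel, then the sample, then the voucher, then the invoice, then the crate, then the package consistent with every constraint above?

The constraints require the invoice before the voucher, but in the proposed sequence the voucher appears ahead of the invoice. That one violation is enough.

no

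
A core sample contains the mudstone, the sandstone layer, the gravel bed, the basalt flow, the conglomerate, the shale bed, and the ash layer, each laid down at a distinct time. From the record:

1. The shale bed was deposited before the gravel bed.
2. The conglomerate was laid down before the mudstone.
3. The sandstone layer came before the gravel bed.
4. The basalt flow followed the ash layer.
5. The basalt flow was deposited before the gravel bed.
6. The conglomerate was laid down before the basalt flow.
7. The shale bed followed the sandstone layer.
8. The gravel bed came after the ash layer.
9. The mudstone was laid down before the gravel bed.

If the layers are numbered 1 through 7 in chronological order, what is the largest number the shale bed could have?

The shale bed must come before the gravel bed — 1 layer forced after it.
Everything else can be placed before the shale bed in some valid order, so the shale bed can sit as late as position 7 − 1 = 6.

6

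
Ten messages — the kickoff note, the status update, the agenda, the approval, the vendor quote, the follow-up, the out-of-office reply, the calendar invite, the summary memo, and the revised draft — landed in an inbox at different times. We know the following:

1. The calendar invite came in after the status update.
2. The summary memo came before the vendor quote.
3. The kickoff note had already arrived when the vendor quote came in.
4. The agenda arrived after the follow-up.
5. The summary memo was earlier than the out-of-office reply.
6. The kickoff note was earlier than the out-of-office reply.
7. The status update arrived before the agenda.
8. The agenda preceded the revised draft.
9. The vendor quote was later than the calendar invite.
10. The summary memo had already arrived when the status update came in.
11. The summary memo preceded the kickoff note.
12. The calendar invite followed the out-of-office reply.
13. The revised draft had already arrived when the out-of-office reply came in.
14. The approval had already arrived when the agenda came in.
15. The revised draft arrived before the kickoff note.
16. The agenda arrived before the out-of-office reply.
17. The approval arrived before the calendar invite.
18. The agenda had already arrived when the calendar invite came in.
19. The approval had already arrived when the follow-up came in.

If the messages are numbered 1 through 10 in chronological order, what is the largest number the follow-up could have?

4

The follow-up must come before the agenda, the calendar invite, the kickoff note, the out-of-office reply, the revised draft, and the vendor quote — 6 messages forced after it.
Everything else can be placed before the follow-up in some valid order, so the follow-up can sit as late as position 10 − 6 = 4.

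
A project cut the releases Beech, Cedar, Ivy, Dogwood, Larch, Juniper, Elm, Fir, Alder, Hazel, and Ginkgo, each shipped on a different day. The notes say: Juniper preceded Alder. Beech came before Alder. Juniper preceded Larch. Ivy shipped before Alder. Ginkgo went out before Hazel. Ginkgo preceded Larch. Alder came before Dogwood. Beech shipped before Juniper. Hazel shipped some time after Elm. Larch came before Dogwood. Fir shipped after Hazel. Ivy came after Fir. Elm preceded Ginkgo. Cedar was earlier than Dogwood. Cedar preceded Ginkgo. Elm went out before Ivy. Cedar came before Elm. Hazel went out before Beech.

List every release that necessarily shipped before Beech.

Cedar, Elm, Ginkgo, Hazel

Directly stated before Beech: Hazel.
Cedar reaches Beech via Cedar → Elm → Hazel → Beech.
Elm reaches Beech via Elm → Hazel → Beech.
Ginkgo reaches Beech via Ginkgo → Hazel → Beech.
No chain forces Juniper (or any of the others) ahead of Beech.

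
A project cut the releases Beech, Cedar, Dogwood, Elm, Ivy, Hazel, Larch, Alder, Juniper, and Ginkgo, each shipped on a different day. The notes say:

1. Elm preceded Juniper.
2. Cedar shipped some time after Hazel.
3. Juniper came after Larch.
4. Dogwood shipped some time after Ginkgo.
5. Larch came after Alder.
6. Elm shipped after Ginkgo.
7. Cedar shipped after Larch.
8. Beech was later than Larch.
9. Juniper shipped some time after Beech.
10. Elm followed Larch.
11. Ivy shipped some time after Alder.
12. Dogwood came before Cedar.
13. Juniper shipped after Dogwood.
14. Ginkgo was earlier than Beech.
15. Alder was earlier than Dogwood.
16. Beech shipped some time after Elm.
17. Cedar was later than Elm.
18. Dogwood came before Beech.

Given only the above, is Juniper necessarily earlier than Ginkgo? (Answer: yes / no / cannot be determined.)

no

Tracing the constraints gives Ginkgo → Beech → Juniper, so Ginkgo must come before Juniper.
That means Juniper cannot be before Ginkgo.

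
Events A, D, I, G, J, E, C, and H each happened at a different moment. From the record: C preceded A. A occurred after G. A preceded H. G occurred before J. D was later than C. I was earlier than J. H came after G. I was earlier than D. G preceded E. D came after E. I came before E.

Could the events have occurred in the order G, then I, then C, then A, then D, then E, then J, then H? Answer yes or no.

no

The constraints require E before D, but in the proposed sequence D appears ahead of E. That one violation is enough.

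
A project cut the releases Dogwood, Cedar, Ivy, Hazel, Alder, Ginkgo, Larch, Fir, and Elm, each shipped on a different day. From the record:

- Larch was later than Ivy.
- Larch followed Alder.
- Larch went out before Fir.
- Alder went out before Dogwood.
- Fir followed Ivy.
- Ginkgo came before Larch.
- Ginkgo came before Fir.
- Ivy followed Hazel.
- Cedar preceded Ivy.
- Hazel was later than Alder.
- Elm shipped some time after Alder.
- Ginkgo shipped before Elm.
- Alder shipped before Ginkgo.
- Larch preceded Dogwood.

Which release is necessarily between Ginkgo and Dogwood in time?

Larch

Tracing the constraints gives Ginkgo → Larch → Dogwood, so Larch sits after Ginkgo and before Dogwood.
No other release is forced both after Ginkgo and before Dogwood.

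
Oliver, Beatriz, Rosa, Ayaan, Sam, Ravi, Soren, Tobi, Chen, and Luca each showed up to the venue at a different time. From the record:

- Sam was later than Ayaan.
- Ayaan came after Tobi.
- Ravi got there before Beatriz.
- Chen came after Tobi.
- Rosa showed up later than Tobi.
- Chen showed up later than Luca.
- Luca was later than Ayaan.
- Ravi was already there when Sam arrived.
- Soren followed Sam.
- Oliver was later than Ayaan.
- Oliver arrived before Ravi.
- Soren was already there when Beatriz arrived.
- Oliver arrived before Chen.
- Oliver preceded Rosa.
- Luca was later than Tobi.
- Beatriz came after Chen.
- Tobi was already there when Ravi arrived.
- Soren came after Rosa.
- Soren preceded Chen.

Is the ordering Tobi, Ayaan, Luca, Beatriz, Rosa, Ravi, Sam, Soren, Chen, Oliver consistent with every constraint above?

no

The constraints require Ravi before Beatriz, but in the proposed sequence Beatriz appears ahead of Ravi. That one violation is enough.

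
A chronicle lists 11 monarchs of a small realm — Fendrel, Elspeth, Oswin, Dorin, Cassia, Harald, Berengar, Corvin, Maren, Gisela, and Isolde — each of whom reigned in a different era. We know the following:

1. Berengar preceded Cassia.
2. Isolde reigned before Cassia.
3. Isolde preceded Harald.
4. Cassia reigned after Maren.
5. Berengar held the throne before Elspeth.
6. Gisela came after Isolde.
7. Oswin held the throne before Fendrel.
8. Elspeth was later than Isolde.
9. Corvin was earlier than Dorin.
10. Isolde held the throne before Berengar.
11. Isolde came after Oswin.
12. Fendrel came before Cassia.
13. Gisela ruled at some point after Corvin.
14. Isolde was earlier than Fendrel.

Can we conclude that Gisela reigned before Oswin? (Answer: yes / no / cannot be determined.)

no

Tracing the constraints gives Oswin → Isolde → Gisela, so Oswin must come before Gisela.
That means Gisela cannot be before Oswin.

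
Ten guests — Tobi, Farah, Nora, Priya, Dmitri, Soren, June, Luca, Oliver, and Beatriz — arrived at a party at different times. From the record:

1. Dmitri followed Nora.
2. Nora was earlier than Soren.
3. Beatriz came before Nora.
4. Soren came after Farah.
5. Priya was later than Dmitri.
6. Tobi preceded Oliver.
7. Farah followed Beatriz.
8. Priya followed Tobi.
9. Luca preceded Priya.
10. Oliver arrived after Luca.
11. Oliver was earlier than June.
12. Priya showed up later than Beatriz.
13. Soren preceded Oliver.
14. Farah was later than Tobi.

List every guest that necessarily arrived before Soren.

Directly stated before Soren: Farah and Nora.
Beatriz reaches Soren via Beatriz → Farah → Soren.
Tobi reaches Soren via Tobi → Farah → Soren.

Beatriz, Farah, Nora, Tobi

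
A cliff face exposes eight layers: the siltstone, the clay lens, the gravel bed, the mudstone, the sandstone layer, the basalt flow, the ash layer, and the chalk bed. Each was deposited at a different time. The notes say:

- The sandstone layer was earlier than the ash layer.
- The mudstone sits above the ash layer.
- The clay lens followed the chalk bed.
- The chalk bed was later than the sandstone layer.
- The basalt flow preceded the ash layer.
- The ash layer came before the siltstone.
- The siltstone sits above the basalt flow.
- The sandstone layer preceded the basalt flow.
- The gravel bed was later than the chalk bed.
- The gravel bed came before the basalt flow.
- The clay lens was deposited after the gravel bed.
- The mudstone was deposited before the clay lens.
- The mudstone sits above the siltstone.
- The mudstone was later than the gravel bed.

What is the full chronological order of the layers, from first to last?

The constraints fix every adjacent pair, so only one ordering works:
the sandstone layer → the chalk bed → the gravel bed → the basalt flow → the ash layer → the siltstone → the mudstone → the clay lens.

the sandstone layer, the chalk bed, the gravel bed, the basalt flow, the ash layer, the siltstone, the mudstone, the clay lens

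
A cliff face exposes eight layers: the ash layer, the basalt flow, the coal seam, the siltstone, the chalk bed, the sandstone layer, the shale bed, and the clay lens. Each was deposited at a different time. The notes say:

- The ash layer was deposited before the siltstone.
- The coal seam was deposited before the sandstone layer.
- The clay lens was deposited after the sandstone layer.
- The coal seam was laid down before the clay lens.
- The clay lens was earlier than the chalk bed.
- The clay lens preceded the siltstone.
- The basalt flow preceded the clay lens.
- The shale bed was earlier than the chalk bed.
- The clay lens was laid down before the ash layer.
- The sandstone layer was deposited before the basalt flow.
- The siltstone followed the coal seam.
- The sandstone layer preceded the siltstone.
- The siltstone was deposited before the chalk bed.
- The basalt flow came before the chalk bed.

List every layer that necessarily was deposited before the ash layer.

the basalt flow, the clay lens, the coal seam, the sandstone layer

Directly stated before the ash layer: the clay lens.
The basalt flow reaches the ash layer via the basalt flow → the clay lens → the ash layer.
The coal seam reaches the ash layer via the coal seam → the clay lens → the ash layer.
The sandstone layer reaches the ash layer via the sandstone layer → the clay lens → the ash layer.
No chain forces the siltstone (or any of the others) ahead of the ash layer.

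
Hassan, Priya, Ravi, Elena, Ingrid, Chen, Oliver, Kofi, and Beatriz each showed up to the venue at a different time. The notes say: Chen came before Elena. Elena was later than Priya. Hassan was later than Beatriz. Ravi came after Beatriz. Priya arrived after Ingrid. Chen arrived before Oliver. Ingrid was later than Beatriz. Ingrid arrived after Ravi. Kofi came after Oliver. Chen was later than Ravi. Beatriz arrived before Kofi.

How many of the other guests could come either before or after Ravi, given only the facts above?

1

Forced before Ravi: Beatriz; forced after Ravi: Chen, Elena, Ingrid, Kofi, Oliver, and Priya.
That leaves Hassan with no forced order relative to Ravi — 1.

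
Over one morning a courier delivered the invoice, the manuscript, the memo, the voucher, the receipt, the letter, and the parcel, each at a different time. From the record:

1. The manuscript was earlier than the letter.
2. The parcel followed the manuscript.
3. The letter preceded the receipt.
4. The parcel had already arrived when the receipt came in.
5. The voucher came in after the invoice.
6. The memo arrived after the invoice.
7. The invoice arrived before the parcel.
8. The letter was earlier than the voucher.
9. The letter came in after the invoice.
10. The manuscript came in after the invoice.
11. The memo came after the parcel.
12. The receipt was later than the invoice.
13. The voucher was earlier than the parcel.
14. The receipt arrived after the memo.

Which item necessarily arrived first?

The invoice has a chain of constraints placing it before every other item, so the invoice must be first.

the invoice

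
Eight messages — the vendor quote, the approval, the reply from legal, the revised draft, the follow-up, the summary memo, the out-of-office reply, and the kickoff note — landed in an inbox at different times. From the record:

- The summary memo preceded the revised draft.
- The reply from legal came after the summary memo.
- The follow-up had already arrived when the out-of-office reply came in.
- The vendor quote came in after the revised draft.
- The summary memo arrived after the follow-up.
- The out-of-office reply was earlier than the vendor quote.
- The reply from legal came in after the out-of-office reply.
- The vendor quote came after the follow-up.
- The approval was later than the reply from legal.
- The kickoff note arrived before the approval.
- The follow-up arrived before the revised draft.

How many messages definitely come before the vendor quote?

4

Directly stated before the vendor quote: the follow-up, the out-of-office reply, and the revised draft.
The summary memo reaches the vendor quote via the summary memo → the revised draft → the vendor quote.
No chain forces the approval (or any of the others) ahead of the vendor quote.
That's the follow-up, the out-of-office reply, the revised draft, and the summary memo — 4 in all.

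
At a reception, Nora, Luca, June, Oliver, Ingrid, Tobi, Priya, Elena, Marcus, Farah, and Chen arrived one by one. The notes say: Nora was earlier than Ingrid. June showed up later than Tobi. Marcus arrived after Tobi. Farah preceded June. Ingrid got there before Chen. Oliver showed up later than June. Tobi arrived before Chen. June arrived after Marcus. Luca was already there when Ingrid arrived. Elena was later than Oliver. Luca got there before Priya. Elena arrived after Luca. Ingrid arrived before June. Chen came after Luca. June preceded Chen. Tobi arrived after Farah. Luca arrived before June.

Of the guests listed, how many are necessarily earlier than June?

6

Directly stated before June: Farah, Ingrid, Luca, Marcus, and Tobi.
Nora reaches June via Nora → Ingrid → June.
No chain forces Elena (or any of the others) ahead of June.
That's Farah, Ingrid, Luca, Marcus, Nora, and Tobi — 6 in all.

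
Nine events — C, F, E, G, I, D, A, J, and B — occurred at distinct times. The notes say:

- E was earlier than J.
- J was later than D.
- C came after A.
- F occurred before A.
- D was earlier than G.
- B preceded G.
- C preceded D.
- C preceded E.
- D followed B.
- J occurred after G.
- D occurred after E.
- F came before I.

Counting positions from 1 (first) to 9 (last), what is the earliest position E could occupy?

A, C, and F must all come before E — 3 forced predecessors.
Nothing else is forced ahead of E, so its earliest slot is position 3 + 1 = 4.

4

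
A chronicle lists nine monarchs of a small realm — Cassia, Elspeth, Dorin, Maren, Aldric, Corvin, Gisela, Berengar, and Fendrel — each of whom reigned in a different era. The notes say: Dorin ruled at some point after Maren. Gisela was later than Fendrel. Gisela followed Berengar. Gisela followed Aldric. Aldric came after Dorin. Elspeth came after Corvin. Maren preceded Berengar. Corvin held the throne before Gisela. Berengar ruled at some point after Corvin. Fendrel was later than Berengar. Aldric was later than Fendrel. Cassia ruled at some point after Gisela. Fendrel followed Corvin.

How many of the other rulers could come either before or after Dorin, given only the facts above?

Forced before Dorin: Maren; forced after Dorin: Aldric, Cassia, and Gisela.
That leaves Berengar, Corvin, Elspeth, and Fendrel with no forced order relative to Dorin — 4.

4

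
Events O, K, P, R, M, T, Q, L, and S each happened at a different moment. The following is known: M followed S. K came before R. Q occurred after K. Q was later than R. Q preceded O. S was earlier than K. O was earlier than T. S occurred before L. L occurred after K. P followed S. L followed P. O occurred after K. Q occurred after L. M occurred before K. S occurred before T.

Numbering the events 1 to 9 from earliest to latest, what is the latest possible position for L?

6

L must come before O, Q, and T — 3 events forced after it.
Everything else can be placed before L in some valid order, so L can sit as late as position 9 − 3 = 6.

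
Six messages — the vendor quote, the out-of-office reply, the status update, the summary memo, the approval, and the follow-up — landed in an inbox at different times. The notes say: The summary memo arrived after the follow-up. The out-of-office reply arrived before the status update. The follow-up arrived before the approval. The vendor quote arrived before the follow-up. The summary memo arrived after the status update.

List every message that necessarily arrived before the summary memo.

Directly stated before the summary memo: the follow-up and the status update.
The out-of-office reply reaches the summary memo via the out-of-office reply → the status update → the summary memo.
The vendor quote reaches the summary memo via the vendor quote → the follow-up → the summary memo.
No chain forces the approval ahead of the summary memo.

the follow-up, the out-of-office reply, the status update, the vendor quote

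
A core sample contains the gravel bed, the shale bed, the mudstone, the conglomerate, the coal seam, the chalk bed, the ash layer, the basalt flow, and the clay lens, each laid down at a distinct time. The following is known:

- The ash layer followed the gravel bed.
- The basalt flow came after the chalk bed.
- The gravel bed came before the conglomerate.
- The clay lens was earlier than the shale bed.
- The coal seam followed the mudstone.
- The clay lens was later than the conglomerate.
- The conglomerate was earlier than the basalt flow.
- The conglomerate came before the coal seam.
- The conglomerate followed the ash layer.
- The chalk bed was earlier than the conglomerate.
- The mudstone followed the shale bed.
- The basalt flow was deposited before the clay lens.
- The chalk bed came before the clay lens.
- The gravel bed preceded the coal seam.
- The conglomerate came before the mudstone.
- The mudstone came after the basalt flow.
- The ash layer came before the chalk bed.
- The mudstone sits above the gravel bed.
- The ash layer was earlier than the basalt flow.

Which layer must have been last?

the coal seam

Every other layer has a chain of constraints placing it before the coal seam, so the coal seam is last.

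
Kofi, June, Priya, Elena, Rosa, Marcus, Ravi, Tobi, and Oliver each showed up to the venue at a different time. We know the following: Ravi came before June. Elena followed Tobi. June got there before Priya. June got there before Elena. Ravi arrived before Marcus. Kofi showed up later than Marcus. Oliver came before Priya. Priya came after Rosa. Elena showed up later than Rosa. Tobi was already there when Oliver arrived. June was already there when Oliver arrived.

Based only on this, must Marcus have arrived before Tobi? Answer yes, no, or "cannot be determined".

No chain of stated constraints runs from Marcus to Tobi, and none runs from Tobi to Marcus either.
So the relative order of Marcus and Tobi is not fixed by the given facts.

cannot be determined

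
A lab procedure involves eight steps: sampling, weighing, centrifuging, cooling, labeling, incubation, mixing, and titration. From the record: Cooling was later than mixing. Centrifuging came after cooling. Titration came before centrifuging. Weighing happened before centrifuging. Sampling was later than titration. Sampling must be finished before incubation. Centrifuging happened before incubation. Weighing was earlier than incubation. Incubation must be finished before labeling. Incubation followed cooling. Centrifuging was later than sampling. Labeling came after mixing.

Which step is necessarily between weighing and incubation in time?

centrifuging

Tracing the constraints gives weighing → centrifuging → incubation, so centrifuging sits after weighing and before incubation.
No other step is forced both after weighing and before incubation.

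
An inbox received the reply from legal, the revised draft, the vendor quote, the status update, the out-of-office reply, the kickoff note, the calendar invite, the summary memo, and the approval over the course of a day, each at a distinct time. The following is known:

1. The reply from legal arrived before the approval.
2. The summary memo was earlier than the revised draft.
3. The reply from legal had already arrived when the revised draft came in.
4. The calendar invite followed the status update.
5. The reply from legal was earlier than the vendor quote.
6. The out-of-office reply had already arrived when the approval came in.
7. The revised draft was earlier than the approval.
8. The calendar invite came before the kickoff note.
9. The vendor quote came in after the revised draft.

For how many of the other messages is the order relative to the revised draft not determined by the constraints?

Forced before the revised draft: the reply from legal and the summary memo; forced after the revised draft: the approval and the vendor quote.
That leaves the calendar invite, the kickoff note, the out-of-office reply, and the status update with no forced order relative to the revised draft — 4.

4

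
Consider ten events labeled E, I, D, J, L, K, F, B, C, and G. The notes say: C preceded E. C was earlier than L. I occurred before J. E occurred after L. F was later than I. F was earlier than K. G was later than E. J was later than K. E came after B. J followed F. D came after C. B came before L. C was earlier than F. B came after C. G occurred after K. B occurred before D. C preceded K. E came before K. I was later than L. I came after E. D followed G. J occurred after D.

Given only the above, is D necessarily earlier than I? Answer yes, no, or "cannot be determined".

Tracing the constraints gives I → F → K → G → D, so I must come before D.
That means D cannot be before I.

no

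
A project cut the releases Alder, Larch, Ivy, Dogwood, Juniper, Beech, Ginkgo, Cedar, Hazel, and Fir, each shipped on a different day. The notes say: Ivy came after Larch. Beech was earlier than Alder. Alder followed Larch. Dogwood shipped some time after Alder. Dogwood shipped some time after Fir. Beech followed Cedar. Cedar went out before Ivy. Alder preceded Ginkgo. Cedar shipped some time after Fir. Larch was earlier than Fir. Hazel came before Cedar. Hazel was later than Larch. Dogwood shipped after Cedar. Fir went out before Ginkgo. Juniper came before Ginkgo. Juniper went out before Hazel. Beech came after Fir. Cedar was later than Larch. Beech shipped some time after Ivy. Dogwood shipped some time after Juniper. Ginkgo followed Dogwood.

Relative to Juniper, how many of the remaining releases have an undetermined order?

Forced after Juniper: Alder, Beech, Cedar, Dogwood, Ginkgo, Hazel, and Ivy.
That leaves Fir and Larch with no forced order relative to Juniper — 2.

2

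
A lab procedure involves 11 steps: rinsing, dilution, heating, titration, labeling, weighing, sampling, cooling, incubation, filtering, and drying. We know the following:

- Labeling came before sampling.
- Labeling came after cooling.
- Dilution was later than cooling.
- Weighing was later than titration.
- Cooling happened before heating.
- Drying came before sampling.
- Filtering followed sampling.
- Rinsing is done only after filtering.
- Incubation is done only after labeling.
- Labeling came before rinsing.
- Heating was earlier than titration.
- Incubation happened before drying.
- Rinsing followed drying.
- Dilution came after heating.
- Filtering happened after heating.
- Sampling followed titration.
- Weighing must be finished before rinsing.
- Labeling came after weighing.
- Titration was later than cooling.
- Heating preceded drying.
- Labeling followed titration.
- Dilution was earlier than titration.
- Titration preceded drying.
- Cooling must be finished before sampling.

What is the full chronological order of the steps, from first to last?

cooling, heating, dilution, titration, weighing, labeling, incubation, drying, sampling, filtering, rinsing

The constraints fix every adjacent pair, so only one ordering works:
cooling → heating → dilution → titration → weighing → labeling → incubation → drying → sampling → filtering → rinsing.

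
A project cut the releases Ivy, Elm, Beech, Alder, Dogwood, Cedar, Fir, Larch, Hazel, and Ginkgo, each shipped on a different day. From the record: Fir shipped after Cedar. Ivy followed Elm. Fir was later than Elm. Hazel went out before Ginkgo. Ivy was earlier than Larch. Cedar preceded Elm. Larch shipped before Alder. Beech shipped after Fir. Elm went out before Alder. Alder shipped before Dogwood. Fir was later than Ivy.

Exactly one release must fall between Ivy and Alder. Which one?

Tracing the constraints gives Ivy → Larch → Alder, so Larch sits after Ivy and before Alder.
No other release is forced both after Ivy and before Alder.

Larch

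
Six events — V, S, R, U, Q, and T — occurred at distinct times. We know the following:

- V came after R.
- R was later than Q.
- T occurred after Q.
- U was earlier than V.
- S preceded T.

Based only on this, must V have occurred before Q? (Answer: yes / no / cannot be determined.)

Tracing the constraints gives Q → R → V, so Q must come before V.
That means V cannot be before Q.

no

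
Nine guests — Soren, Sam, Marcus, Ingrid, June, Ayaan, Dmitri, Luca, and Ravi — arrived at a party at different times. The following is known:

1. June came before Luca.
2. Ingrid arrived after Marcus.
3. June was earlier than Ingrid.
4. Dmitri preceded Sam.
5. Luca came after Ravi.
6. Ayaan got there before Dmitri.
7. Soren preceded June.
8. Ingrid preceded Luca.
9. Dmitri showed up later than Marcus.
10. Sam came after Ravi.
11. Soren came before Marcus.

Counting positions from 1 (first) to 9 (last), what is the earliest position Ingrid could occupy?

June, Marcus, and Soren must all come before Ingrid — 3 forced predecessors.
Nothing else is forced ahead of Ingrid, so their earliest slot is position 3 + 1 = 4.

4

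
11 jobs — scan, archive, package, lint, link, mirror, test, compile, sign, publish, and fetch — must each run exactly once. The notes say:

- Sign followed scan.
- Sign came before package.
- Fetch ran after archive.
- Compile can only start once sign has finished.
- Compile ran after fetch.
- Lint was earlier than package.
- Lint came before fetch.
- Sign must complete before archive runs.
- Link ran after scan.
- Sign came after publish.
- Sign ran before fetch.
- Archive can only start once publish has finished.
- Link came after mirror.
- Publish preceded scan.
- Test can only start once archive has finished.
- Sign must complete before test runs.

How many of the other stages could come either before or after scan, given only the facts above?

2

Forced before scan: publish; forced after scan: archive, compile, fetch, link, package, sign, and test.
That leaves lint and mirror with no forced order relative to scan — 2.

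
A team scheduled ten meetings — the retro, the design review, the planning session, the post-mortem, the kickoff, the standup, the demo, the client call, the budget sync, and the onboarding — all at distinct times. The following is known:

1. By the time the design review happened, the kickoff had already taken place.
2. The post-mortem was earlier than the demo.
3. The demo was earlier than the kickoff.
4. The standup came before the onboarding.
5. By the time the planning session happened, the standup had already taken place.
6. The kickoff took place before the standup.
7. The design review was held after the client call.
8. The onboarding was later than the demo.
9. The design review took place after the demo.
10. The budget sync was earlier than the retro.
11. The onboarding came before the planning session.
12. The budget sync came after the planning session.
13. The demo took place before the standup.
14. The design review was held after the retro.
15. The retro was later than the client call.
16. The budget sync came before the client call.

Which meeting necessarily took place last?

Every other meeting has a chain of constraints placing it before the design review, so the design review is last.

the design review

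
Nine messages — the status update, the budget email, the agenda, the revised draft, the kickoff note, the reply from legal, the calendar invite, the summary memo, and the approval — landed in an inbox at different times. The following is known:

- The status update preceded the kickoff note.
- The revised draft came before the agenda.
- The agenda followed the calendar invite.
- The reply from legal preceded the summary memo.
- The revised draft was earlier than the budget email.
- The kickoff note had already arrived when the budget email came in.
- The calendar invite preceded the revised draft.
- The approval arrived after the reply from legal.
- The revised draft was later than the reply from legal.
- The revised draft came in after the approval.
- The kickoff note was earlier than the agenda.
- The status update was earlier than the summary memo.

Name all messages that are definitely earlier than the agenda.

Directly stated before the agenda: the calendar invite, the kickoff note, and the revised draft.
The approval reaches the agenda via the approval → the revised draft → the agenda.
The reply from legal reaches the agenda via the reply from legal → the revised draft → the agenda.
The status update reaches the agenda via the status update → the kickoff note → the agenda.
No chain forces the summary memo (or any of the others) ahead of the agenda.

the approval, the calendar invite, the kickoff note, the reply from legal, the revised draft, the status update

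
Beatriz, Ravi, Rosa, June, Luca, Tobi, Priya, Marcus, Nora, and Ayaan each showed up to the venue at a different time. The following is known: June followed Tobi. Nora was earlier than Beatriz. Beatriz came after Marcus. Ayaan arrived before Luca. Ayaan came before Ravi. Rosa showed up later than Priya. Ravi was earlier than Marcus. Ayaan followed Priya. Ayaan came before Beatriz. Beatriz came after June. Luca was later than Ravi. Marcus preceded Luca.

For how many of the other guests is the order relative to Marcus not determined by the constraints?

Forced before Marcus: Ayaan, Priya, and Ravi; forced after Marcus: Beatriz and Luca.
That leaves June, Nora, Rosa, and Tobi with no forced order relative to Marcus — 4.

4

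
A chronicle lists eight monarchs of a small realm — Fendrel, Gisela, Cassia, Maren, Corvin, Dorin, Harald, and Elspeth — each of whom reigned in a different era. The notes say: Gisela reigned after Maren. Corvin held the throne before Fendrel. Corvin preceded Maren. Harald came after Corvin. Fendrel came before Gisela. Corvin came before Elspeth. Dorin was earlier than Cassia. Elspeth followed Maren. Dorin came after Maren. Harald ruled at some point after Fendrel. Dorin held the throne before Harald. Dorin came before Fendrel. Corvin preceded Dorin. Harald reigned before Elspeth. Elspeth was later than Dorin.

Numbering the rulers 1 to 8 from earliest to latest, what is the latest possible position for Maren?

2

Maren must come before Cassia, Dorin, Elspeth, Fendrel, Gisela, and Harald — 6 rulers forced after them.
Everything else can be placed before Maren in some valid order, so Maren can sit as late as position 8 − 6 = 2.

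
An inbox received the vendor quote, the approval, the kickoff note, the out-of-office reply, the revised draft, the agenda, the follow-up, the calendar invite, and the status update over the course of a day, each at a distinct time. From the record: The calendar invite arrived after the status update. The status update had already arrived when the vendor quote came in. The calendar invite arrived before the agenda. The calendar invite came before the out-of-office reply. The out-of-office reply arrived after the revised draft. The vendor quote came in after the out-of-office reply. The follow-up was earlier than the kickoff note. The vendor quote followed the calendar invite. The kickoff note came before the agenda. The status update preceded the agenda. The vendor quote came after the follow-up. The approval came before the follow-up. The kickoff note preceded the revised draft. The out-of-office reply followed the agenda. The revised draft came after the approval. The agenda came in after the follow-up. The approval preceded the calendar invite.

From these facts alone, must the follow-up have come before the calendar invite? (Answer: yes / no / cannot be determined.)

No chain of stated constraints runs from the follow-up to the calendar invite, and none runs from the calendar invite to the follow-up either.
So the relative order of the follow-up and the calendar invite is not fixed by the given facts.

cannot be determined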